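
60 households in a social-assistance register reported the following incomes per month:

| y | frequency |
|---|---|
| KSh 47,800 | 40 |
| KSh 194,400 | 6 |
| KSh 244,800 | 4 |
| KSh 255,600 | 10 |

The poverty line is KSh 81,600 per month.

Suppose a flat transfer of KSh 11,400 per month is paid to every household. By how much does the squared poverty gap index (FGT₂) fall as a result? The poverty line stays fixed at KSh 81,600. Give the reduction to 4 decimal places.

0.0641

Before: below the line — 40×KSh 47,800; squared poverty gap index (FGT₂) = 0.114383.
After the KSh 11,400 transfer: below the line — 40×KSh 59,200; squared poverty gap index (FGT₂) = 0.050237.
Reduction = 0.114383 − 0.050237 = 0.0641.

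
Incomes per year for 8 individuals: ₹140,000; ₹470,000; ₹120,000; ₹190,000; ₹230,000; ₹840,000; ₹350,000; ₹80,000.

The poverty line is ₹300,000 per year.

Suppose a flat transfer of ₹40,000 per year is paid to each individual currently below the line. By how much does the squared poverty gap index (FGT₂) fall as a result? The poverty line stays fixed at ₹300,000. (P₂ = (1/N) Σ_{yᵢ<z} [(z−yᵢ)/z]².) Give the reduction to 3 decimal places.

0.071

Before: below the line — ₹80,000, ₹120,000, ₹140,000, ₹190,000, ₹230,000; squared poverty gap index (FGT₂) = 0.17139.
After the ₹40,000 transfer: below the line — ₹120,000, ₹160,000, ₹180,000, ₹230,000, ₹270,000; squared poverty gap index (FGT₂) = 0.10028.
Reduction = 0.17139 − 0.10028 = 0.071.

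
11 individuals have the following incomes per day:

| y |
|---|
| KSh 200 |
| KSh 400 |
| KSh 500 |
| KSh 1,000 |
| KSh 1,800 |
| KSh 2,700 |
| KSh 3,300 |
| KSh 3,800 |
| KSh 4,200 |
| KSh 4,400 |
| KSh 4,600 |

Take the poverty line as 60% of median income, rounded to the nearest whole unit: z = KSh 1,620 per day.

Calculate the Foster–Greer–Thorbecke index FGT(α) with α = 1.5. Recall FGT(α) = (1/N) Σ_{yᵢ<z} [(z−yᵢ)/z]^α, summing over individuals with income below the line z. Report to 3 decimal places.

Poor units: KSh 200, KSh 400, KSh 500, KSh 1,000 (q = 4 of N = 11).
Relative gaps: (1620−200)/1620 = 0.8765; (1620−400)/1620 = 0.7531; (1620−500)/1620 = 0.6914; (1620−1000)/1620 = 0.3827.
Raised to α = 1.5: 0.82065; 0.65353; 0.57485; 0.23676.
Sum = 2.285800; FGT(1.5) = 2.285800 / 11 = 0.208.

0.208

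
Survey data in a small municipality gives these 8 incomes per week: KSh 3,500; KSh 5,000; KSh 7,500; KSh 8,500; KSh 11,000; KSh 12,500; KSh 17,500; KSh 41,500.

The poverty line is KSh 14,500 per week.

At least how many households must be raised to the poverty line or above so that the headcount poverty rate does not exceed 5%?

6

Currently q = 6 of N = 8 are below the line (H = 0.750).
A headcount ratio of at most 5% allows at most ⌊0.05 × 8⌋ = 0 poor households.
So at least 6 − 0 = 6 must be lifted.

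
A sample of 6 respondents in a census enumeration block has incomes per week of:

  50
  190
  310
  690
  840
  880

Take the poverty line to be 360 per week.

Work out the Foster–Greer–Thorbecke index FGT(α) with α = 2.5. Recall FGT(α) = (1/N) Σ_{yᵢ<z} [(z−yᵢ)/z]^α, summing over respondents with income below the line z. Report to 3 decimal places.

0.141

Poor units: 50, 190, 310 (q = 3 of N = 6).
Shortfall ratios: (360−50)/360 = 0.8611; (360−190)/360 = 0.4722; (360−310)/360 = 0.1389.
Raised to α = 2.5: 0.68809; 0.15324; 0.00719.
Sum = 0.848521; FGT(2.5) = 0.848521 / 6 = 0.141.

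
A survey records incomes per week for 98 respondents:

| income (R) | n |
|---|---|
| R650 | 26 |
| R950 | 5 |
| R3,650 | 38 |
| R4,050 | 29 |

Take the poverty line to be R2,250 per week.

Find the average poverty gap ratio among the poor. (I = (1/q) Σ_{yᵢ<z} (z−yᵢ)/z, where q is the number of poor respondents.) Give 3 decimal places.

0.690

Poor units: 26×R650, 5×R950 (q = 31 of N = 98).
Shortfall ratios (z−y)/z: 0.7111 (×26), 0.5778 (×5); sum = 21.377778.
The income-gap ratio divides by q (the poor only): 21.377778 / 31 = 0.690.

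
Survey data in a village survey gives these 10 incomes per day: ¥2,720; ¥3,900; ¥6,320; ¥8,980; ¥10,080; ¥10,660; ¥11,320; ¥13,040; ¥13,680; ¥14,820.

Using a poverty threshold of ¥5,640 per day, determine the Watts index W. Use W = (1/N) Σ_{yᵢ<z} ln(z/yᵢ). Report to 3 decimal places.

Incomes under z: ¥2,720, ¥3,900 (q = 2 of N = 10).
Log gaps: ln(5640/2720) = 0.7293; ln(5640/3900) = 0.3689.
W = 1.098160 / 10 = 0.110.

0.110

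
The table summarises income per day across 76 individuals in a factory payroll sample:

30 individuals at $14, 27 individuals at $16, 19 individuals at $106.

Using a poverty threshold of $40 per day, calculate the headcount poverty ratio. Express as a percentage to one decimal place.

57 of the 76 individuals have income below $40.
H = 57/76 = 75.0%.

75.0%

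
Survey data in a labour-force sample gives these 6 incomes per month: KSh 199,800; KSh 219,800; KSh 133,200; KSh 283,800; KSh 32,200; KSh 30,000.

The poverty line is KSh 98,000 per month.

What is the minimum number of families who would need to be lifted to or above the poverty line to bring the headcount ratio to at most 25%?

Currently q = 2 of N = 6 are below the line (H = 0.333).
A headcount ratio of at most 25% allows at most ⌊0.25 × 6⌋ = 1 poor families.
So at least 2 − 1 = 1 must be lifted.

1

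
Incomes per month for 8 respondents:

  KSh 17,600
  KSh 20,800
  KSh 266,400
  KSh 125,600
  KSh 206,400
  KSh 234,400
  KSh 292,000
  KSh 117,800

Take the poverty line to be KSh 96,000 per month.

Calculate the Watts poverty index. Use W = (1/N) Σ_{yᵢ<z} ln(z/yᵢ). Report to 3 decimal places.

Incomes under z: KSh 17,600, KSh 20,800 (q = 2 of N = 8).
Log gaps: ln(96000/17600) = 1.6964; ln(96000/20800) = 1.5294.
W = 3.225844 / 8 = 0.403.

0.403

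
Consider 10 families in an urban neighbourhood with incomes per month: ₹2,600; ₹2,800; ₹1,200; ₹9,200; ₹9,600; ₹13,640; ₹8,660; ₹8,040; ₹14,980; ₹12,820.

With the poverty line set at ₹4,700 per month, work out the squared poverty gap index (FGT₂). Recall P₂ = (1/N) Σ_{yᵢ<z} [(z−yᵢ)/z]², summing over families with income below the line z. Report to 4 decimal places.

Incomes under z: ₹1,200, ₹2,600, ₹2,800 (q = 3 of N = 10).
Relative gaps: (4700−1200)/4700 = 0.7447; (4700−2600)/4700 = 0.4468; (4700−2800)/4700 = 0.4043.
Squared: 0.5545; 0.1996; 0.1634.
Sum = 0.917610; P₂ = 0.917610 / 10 = 0.0918.

0.0918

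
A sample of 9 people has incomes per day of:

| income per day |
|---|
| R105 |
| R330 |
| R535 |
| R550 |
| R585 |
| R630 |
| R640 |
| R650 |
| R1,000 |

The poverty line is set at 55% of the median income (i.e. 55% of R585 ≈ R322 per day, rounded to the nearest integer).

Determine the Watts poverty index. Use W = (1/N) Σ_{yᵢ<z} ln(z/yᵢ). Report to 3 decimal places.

0.125

Poor units: R105 (q = 1 of N = 9).
Log gaps: ln(322/105) = 1.1206.
W = 1.120591 / 9 = 0.125.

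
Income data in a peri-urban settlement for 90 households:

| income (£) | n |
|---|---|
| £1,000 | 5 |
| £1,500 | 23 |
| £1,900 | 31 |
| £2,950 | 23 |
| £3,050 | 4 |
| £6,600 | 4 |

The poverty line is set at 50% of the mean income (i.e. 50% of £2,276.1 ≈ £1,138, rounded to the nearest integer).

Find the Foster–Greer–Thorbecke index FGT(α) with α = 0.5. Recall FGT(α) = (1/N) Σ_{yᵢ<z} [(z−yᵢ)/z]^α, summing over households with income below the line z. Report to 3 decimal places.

Poor units: 5×£1,000 (q = 5 of N = 90).
Relative gaps: (1138−1000)/1138 = 0.1213 (×5).
Raised to α = 0.5: 0.34823 (×5).
Sum = 1.741159; FGT(0.5) = 1.741159 / 90 = 0.019.

0.019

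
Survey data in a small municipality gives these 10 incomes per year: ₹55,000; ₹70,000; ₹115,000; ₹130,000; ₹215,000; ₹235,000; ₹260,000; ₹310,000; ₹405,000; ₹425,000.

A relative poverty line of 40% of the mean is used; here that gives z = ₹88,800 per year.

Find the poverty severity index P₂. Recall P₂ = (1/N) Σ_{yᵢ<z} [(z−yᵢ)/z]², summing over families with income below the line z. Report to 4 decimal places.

0.0190

Below the line: ₹55,000, ₹70,000 (q = 2 of N = 10).
Relative gaps: (88800−55000)/88800 = 0.3806; (88800−70000)/88800 = 0.2117.
Squared: 0.1449; 0.0448.
Sum = 0.189702; P₂ = 0.189702 / 10 = 0.0190.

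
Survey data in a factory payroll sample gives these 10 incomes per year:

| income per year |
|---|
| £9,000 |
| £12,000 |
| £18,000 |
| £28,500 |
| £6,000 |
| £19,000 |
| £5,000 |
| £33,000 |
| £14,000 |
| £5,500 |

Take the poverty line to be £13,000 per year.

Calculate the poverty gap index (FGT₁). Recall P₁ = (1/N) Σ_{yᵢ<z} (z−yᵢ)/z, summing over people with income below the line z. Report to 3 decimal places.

0.212

Poor units: £5,000, £5,500, £6,000, £9,000, £12,000 (q = 5 of N = 10).
Relative gaps: (13000−5000)/13000 = 0.6154; (13000−5500)/13000 = 0.5769; (13000−6000)/13000 = 0.5385; (13000−9000)/13000 = 0.3077; (13000−12000)/13000 = 0.0769.
Σ = 2.115385. Dividing by the full population N = 10 gives P₁ = 0.212.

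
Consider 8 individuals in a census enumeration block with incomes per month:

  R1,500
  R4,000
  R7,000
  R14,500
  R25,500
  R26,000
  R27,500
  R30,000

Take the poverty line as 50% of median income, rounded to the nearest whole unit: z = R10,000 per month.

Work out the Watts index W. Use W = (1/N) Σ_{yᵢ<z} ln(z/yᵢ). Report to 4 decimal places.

Below z: R1,500, R4,000, R7,000 (q = 3 of N = 8).
ln(z/y) terms: ln(10000/1500) = 1.8971; ln(10000/4000) = 0.9163; ln(10000/7000) = 0.3567.
W = 3.170086 / 8 = 0.3963.

0.3963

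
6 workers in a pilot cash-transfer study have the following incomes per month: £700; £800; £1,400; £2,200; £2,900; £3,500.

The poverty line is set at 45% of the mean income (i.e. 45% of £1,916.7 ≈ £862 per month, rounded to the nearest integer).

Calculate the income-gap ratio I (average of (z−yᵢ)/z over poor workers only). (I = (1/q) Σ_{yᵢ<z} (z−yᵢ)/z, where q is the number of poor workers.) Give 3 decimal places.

0.130

Below z: £700, £800 (q = 2 of N = 6).
Relative gaps: 0.1879, 0.0719; sum = 0.259861.
I averages over the q = 2 poor units only: 0.259861 / 2 = 0.130.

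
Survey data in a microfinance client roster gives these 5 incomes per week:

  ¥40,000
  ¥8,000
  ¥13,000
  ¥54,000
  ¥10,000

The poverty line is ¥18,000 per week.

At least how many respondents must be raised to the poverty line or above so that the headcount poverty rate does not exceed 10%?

3

Currently q = 3 of N = 5 are below the line (H = 0.600).
A headcount ratio of at most 10% allows at most ⌊0.10 × 5⌋ = 0 poor respondents.
So at least 3 − 0 = 3 must be lifted.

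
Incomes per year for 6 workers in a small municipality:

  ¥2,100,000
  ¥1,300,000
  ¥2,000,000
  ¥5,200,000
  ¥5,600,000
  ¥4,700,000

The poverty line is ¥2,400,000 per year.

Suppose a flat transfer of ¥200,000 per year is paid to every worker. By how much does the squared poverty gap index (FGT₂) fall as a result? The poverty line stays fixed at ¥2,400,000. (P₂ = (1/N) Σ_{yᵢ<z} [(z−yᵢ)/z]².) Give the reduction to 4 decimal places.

Before: below the line — ¥1,300,000, ¥2,000,000, ¥2,100,000; squared poverty gap index (FGT₂) = 0.042245.
After the ¥200,000 transfer: below the line — ¥1,500,000, ¥2,200,000, ¥2,300,000; squared poverty gap index (FGT₂) = 0.024884.
Reduction = 0.042245 − 0.024884 = 0.0174.

0.0174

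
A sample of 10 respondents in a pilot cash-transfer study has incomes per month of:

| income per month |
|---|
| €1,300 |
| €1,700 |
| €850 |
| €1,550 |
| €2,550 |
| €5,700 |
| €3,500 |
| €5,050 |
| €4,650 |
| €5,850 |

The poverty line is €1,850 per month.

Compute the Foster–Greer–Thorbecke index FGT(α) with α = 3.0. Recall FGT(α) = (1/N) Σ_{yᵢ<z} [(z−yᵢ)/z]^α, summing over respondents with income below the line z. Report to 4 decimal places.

Poor units: €850, €1,300, €1,550, €1,700 (q = 4 of N = 10).
Shortfall ratios: (1850−850)/1850 = 0.5405; (1850−1300)/1850 = 0.2973; (1850−1550)/1850 = 0.1622; (1850−1700)/1850 = 0.0811.
Raised to α = 3.0: 0.15794; 0.02628; 0.00426; 0.00053.
Sum = 0.189012; FGT(3.0) = 0.189012 / 10 = 0.0189.

0.0189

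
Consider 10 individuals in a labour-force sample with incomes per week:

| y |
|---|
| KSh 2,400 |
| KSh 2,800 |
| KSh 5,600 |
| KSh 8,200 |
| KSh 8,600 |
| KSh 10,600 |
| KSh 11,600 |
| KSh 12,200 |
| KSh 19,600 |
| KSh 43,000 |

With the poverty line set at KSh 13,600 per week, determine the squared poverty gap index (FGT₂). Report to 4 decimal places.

Poor units: KSh 2,400, KSh 2,800, KSh 5,600, KSh 8,200, KSh 8,600, KSh 10,600, KSh 11,600, KSh 12,200 (q = 8 of N = 10).
Normalized shortfalls: (13600−2400)/13600 = 0.8235; (13600−2800)/13600 = 0.7941; (13600−5600)/13600 = 0.5882; (13600−8200)/13600 = 0.3971; (13600−8600)/13600 = 0.3676; (13600−10600)/13600 = 0.2206; (13600−11600)/13600 = 0.1471; (13600−12200)/13600 = 0.1029.
Squared: 0.6782; 0.6306; 0.3460; 0.1577; 0.1352; 0.0487; 0.0216; 0.0106.
Sum = 2.028547; P₂ = 2.028547 / 10 = 0.2029.

0.2029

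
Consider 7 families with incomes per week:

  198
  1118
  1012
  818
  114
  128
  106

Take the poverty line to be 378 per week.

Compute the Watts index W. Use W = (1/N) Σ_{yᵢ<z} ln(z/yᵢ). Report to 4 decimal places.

0.5999

Poor units: 106, 114, 128, 198 (q = 4 of N = 7).
Log shortfalls: ln(378/106) = 1.2715; ln(378/114) = 1.1987; ln(378/128) = 1.0829; ln(378/198) = 0.6466.
W = 4.199642 / 7 = 0.5999.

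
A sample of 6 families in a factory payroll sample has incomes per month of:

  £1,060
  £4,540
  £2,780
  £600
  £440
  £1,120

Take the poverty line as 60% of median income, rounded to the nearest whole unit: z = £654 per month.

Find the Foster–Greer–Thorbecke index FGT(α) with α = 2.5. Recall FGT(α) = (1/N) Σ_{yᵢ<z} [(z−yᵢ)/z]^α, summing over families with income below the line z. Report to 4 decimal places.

Incomes under z: £440, £600 (q = 2 of N = 6).
Shortfall ratios: (654−440)/654 = 0.3272; (654−600)/654 = 0.0826.
Raised to α = 2.5: 0.06125; 0.00196.
Sum = 0.063207; FGT(2.5) = 0.063207 / 6 = 0.0105.

0.0105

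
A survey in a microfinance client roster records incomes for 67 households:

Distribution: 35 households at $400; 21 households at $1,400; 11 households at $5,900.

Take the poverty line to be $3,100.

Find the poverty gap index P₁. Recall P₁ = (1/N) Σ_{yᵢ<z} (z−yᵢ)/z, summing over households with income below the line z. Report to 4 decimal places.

0.6269

Below z: 35×$400, 21×$1,400 (q = 56 of N = 67).
Shortfall ratios: (3100−400)/3100 = 0.8710 (×35); (3100−1400)/3100 = 0.5484 (×21).
Σ = 42.000000. Dividing by the full population N = 67 gives P₁ = 0.6269.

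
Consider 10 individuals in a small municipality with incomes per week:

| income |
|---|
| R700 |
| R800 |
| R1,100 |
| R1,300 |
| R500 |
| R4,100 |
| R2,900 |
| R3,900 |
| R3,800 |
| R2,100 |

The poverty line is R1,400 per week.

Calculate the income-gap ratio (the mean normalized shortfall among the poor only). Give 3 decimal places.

Poor units: R500, R700, R800, R1,100, R1,300 (q = 5 of N = 10).
Shortfall ratios (z−y)/z: 0.6429, 0.5000, 0.4286, 0.2143, 0.0714; sum = 1.857143.
The income-gap ratio divides by q (the poor only): 1.857143 / 5 = 0.371.

0.371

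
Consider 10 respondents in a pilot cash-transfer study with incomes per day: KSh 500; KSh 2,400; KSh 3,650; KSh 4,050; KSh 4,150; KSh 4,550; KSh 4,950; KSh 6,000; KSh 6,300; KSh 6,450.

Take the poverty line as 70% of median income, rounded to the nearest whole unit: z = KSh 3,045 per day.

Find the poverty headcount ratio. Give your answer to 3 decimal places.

0.200

2 of the 10 respondents have income below KSh 3,045.
H = 2/10 = 0.200.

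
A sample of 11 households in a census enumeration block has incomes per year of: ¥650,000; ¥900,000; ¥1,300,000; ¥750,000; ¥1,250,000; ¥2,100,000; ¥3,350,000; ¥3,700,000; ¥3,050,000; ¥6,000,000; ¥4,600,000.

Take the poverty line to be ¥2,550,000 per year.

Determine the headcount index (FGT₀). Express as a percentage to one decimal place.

6 of the 11 households have income below ¥2,550,000.
H = 6/11 = 54.5%.

54.5%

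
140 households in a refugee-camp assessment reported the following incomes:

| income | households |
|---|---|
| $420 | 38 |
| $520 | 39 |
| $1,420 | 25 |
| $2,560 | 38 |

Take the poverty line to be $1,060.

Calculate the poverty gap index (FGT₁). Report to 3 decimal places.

0.306

Below the line: 38×$420, 39×$520 (q = 77 of N = 140).
Relative gaps: (1060−420)/1060 = 0.6038 (×38); (1060−520)/1060 = 0.5094 (×39).
Sum of shortfalls = 42.811321; P₁ averages over all N: 42.811321 / 140 = 0.306.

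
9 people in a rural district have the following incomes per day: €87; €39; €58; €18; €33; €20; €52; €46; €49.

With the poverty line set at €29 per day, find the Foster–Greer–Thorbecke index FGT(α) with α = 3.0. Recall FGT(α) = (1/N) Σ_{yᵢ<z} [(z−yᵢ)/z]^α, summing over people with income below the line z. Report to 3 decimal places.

Below the line: €18, €20 (q = 2 of N = 9).
Gap ratios (z−y)/z: (29−18)/29 = 0.3793; (29−20)/29 = 0.3103.
Raised to α = 3.0: 0.05457; 0.02989.
Sum = 0.084464; FGT(3.0) = 0.084464 / 9 = 0.009.

0.009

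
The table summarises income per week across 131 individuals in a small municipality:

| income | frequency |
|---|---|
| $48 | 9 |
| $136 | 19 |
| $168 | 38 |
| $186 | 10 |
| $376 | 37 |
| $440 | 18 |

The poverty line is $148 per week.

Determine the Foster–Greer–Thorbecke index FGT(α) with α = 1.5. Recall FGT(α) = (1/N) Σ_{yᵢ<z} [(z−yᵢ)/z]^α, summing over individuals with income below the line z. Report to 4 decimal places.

0.0415

Below z: 9×$48, 19×$136 (q = 28 of N = 131).
Shortfall ratios: (148−48)/148 = 0.6757 (×9); (148−136)/148 = 0.0811 (×19).
Raised to α = 1.5: 0.55540 (×9); 0.02309 (×19).
Sum = 5.437283; FGT(1.5) = 5.437283 / 131 = 0.0415.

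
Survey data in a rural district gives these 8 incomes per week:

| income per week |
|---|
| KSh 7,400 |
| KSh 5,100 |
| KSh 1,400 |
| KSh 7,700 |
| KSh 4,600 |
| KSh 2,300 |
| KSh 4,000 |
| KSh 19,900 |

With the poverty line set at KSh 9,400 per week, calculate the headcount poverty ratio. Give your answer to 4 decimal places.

0.8750

7 of the 8 households have income below KSh 9,400.
H = 7/8 = 0.8750.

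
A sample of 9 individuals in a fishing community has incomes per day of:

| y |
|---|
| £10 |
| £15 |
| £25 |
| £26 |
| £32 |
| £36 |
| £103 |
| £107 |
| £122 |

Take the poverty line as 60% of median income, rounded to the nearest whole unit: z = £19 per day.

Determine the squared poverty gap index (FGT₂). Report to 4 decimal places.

0.0299

Incomes under z: £10, £15 (q = 2 of N = 9).
Gap ratios (z−y)/z: (19−10)/19 = 0.4737; (19−15)/19 = 0.2105.
Squared: 0.2244; 0.0443.
Sum = 0.268698; P₂ = 0.268698 / 9 = 0.0299.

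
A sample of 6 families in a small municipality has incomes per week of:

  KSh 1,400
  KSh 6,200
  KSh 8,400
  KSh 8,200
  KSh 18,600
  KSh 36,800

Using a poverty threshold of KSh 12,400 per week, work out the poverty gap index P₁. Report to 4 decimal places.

Incomes under z: KSh 1,400, KSh 6,200, KSh 8,200, KSh 8,400 (q = 4 of N = 6).
Relative gaps: (12400−1400)/12400 = 0.8871; (12400−6200)/12400 = 0.5000; (12400−8200)/12400 = 0.3387; (12400−8400)/12400 = 0.3226.
Sum of shortfalls = 2.048387; P₁ averages over all N: 2.048387 / 6 = 0.3414.

0.3414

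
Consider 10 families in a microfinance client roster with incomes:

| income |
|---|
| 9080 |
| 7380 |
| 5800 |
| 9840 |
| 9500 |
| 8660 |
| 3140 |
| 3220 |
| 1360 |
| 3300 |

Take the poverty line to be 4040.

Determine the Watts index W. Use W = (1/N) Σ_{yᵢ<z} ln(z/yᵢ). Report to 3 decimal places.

0.177

Below z: 1360, 3140, 3220, 3300 (q = 4 of N = 10).
ln(z/y) terms: ln(4040/1360) = 1.0888; ln(4040/3140) = 0.2520; ln(4040/3220) = 0.2269; ln(4040/3300) = 0.2023.
W = 1.769967 / 10 = 0.177.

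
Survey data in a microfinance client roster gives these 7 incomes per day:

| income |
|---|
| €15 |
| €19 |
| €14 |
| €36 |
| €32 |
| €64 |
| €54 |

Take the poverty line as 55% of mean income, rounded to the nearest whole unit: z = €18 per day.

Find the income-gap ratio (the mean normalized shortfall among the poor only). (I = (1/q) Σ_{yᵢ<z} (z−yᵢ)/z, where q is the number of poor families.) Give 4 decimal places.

Below z: €14, €15 (q = 2 of N = 7).
Relative gaps: 0.2222, 0.1667; sum = 0.388889.
The income-gap ratio divides by q (the poor only): 0.388889 / 2 = 0.1944.

0.1944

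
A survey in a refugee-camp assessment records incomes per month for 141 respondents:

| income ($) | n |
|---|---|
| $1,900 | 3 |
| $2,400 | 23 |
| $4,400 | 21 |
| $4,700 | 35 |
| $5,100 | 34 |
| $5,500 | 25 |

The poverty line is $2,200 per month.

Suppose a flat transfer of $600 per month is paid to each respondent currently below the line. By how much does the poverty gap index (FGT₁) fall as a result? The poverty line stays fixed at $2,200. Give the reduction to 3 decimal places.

0.003

Before: below the line — 3×$1,900; poverty gap index (FGT₁) = 0.00290.
After the $600 transfer: below the line — none; poverty gap index (FGT₁) = 0.00000.
Reduction = 0.00290 − 0.00000 = 0.003.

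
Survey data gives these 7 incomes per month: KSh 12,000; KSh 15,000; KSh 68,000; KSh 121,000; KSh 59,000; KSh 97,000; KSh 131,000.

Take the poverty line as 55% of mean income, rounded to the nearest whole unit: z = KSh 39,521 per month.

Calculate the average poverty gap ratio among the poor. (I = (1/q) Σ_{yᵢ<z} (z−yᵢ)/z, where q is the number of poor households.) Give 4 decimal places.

Below the line: KSh 12,000, KSh 15,000 (q = 2 of N = 7).
Shortfall ratios (z−y)/z: 0.6964, 0.6205; sum = 1.316819.
The income-gap ratio divides by q (the poor only): 1.316819 / 2 = 0.6584.

0.6584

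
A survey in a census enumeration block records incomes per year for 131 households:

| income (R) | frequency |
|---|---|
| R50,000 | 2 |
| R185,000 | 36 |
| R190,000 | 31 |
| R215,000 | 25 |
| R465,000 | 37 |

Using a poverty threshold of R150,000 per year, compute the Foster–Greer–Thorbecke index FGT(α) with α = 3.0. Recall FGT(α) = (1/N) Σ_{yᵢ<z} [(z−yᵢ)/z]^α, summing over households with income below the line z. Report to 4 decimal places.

Below z: 2×R50,000 (q = 2 of N = 131).
Relative gaps: (150000−50000)/150000 = 0.6667 (×2).
Raised to α = 3.0: 0.29630 (×2).
Sum = 0.592593; FGT(3.0) = 0.592593 / 131 = 0.0045.

0.0045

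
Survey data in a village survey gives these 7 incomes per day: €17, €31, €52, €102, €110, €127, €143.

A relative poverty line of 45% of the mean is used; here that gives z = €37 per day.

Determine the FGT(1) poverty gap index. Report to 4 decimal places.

Below z: €17, €31 (q = 2 of N = 7).
Gap ratios (z−y)/z: (37−17)/37 = 0.5405; (37−31)/37 = 0.1622.
Sum of shortfalls = 0.702703; P₁ averages over all N: 0.702703 / 7 = 0.1004.

0.1004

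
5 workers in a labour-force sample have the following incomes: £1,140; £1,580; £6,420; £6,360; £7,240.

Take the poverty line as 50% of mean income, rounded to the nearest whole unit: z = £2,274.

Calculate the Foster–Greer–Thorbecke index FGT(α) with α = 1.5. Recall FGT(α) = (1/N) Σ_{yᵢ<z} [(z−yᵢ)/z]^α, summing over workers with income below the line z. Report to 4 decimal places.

Poor units: £1,140, £1,580 (q = 2 of N = 5).
Gap ratios (z−y)/z: (2274−1140)/2274 = 0.4987; (2274−1580)/2274 = 0.3052.
Raised to α = 1.5: 0.35216; 0.16860.
Sum = 0.520753; FGT(1.5) = 0.520753 / 5 = 0.1042.

0.1042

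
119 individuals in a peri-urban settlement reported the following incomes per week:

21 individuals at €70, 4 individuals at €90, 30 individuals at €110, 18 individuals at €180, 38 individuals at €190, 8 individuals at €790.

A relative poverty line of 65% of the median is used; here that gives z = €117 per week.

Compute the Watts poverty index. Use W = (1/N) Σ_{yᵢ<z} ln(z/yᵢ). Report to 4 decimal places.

Incomes under z: 21×€70, 4×€90, 30×€110 (q = 55 of N = 119).
Log shortfalls: ln(117/70) = 0.5137 (×21); ln(117/90) = 0.2624 (×4); ln(117/110) = 0.0617 (×30).
W = 13.687517 / 119 = 0.1150.

0.1150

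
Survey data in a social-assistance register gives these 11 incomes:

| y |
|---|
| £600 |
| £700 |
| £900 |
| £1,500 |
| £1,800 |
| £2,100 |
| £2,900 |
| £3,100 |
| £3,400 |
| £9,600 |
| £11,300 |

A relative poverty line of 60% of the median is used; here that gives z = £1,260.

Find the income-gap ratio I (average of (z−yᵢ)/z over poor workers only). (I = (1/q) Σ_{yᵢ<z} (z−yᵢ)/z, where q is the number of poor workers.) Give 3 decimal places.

0.418

Below z: £600, £700, £900 (q = 3 of N = 11).
Shortfall ratios (z−y)/z: 0.5238, 0.4444, 0.2857; sum = 1.253968.
The income-gap ratio divides by q (the poor only): 1.253968 / 3 = 0.418.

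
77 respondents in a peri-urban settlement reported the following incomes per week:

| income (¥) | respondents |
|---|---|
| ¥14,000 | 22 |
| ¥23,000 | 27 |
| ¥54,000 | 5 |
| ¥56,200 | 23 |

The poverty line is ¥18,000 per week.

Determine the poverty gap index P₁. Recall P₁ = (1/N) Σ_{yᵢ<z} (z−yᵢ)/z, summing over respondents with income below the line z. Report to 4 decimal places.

Below the line: 22×¥14,000 (q = 22 of N = 77).
Shortfall ratios: (18000−14000)/18000 = 0.2222 (×22).
Σ = 4.888889. Dividing by the full population N = 77 gives P₁ = 0.0635.

0.0635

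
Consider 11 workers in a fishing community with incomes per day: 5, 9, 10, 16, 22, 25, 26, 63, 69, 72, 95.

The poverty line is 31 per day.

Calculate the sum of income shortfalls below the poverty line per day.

104

Incomes under z: 5, 9, 10, 16, 22, 25, 26 (q = 7 of N = 11).
Individual gaps: 31−5 = 26; 31−9 = 22; 31−10 = 21; 31−16 = 15; 31−22 = 9; 31−25 = 6; 31−26 = 5.
Aggregate gap = 104.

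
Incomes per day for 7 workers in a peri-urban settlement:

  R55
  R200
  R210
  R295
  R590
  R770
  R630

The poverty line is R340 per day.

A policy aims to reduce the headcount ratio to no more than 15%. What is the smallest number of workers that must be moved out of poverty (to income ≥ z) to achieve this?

Currently q = 4 of N = 7 are below the line (H = 0.571).
A headcount ratio of at most 15% allows at most ⌊0.15 × 7⌋ = 1 poor workers.
So at least 4 − 1 = 3 must be lifted.

3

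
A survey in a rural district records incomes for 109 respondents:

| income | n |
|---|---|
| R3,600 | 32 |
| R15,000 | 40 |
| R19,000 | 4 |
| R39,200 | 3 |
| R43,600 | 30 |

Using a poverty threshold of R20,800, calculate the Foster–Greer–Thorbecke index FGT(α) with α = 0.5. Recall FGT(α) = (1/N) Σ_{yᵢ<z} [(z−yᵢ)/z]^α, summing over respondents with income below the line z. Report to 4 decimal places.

Poor units: 32×R3,600, 40×R15,000, 4×R19,000 (q = 76 of N = 109).
Shortfall ratios: (20800−3600)/20800 = 0.8269 (×32); (20800−15000)/20800 = 0.2788 (×40); (20800−19000)/20800 = 0.0865 (×4).
Raised to α = 0.5: 0.90935 (×32); 0.52806 (×40); 0.29417 (×4).
Sum = 51.398350; FGT(0.5) = 51.398350 / 109 = 0.4715.

0.4715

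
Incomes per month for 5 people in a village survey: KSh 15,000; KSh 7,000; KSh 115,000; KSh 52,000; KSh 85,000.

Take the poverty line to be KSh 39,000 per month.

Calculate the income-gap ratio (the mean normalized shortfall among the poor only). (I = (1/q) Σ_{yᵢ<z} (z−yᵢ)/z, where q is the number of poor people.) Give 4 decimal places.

Below the line: KSh 7,000, KSh 15,000 (q = 2 of N = 5).
Shortfall ratios (z−y)/z: 0.8205, 0.6154; sum = 1.435897.
I averages over the q = 2 poor units only: 1.435897 / 2 = 0.7179.

0.7179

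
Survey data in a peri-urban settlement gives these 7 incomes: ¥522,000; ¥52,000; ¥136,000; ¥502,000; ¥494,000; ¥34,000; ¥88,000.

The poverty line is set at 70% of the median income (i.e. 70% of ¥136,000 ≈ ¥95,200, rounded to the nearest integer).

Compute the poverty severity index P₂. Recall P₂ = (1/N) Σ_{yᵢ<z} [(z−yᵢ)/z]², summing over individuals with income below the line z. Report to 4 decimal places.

0.0893

Incomes under z: ¥34,000, ¥52,000, ¥88,000 (q = 3 of N = 7).
Gap ratios (z−y)/z: (95200−34000)/95200 = 0.6429; (95200−52000)/95200 = 0.4538; (95200−88000)/95200 = 0.0756.
Squared: 0.4133; 0.2059; 0.0057.
Sum = 0.624903; P₂ = 0.624903 / 7 = 0.0893.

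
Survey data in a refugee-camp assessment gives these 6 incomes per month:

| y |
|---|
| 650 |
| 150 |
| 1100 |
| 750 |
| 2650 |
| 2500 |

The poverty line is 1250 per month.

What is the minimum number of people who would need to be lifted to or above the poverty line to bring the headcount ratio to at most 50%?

1

4 of the 6 people are poor, so H = 4/6 = 0.667.
A headcount ratio of at most 50% allows at most ⌊0.50 × 6⌋ = 3 poor people.
So at least 4 − 3 = 1 must be lifted.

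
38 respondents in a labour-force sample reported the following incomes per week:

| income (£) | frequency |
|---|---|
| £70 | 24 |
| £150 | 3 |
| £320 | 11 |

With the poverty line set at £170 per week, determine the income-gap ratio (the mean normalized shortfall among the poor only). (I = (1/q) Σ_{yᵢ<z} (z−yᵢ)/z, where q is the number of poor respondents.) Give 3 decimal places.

0.536

Below z: 24×£70, 3×£150 (q = 27 of N = 38).
Shortfall ratios (z−y)/z: 0.5882 (×24), 0.1176 (×3); sum = 14.470588.
I averages over the q = 27 poor units only: 14.470588 / 27 = 0.536.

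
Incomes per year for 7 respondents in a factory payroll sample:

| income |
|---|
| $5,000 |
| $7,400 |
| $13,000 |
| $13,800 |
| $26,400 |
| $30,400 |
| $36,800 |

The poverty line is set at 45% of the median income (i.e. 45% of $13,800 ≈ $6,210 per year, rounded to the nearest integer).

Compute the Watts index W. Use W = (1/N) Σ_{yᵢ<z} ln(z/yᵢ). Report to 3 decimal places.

0.031

Poor units: $5,000 (q = 1 of N = 7).
ln(z/y) terms: ln(6210/5000) = 0.2167.
W = 0.216723 / 7 = 0.031.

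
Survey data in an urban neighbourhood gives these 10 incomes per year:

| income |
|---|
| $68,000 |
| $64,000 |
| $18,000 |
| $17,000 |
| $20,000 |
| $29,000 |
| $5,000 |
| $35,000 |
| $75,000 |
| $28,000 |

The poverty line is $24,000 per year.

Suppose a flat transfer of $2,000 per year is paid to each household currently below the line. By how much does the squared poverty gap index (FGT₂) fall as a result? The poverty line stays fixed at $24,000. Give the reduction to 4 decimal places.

Before: below the line — $5,000, $17,000, $18,000, $20,000; squared poverty gap index (FGT₂) = 0.080208.
After the $2,000 transfer: below the line — $7,000, $19,000, $20,000, $22,000; squared poverty gap index (FGT₂) = 0.057986.
Reduction = 0.080208 − 0.057986 = 0.0222.

0.0222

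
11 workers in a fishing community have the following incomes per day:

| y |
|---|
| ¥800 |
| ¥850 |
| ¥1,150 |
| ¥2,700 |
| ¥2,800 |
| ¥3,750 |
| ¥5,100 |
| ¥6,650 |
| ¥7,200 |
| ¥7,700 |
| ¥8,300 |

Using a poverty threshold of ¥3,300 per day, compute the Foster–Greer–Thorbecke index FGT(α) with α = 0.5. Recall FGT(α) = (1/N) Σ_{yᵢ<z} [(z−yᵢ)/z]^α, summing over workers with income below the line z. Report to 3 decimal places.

0.305

Incomes under z: ¥800, ¥850, ¥1,150, ¥2,700, ¥2,800 (q = 5 of N = 11).
Gap ratios (z−y)/z: (3300−800)/3300 = 0.7576; (3300−850)/3300 = 0.7424; (3300−1150)/3300 = 0.6515; (3300−2700)/3300 = 0.1818; (3300−2800)/3300 = 0.1515.
Raised to α = 0.5: 0.87039; 0.86164; 0.80716; 0.42640; 0.38925.
Sum = 3.354845; FGT(0.5) = 3.354845 / 11 = 0.305.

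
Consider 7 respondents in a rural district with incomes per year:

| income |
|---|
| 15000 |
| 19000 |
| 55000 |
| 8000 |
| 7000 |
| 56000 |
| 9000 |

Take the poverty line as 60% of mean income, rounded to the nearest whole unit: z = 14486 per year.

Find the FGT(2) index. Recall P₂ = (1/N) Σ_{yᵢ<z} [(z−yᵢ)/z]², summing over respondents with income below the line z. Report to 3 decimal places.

Poor units: 7000, 8000, 9000 (q = 3 of N = 7).
Gap ratios (z−y)/z: (14486−7000)/14486 = 0.5168; (14486−8000)/14486 = 0.4477; (14486−9000)/14486 = 0.3787.
Squared: 0.2671; 0.2005; 0.1434.
Sum = 0.610951; P₂ = 0.610951 / 7 = 0.087.

0.087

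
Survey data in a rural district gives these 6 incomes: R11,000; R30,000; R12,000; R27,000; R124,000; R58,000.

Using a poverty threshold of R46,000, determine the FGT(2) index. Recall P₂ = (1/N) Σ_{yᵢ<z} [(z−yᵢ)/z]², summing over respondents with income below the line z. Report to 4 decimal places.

0.2361

Incomes under z: R11,000, R12,000, R27,000, R30,000 (q = 4 of N = 6).
Shortfall ratios: (46000−11000)/46000 = 0.7609; (46000−12000)/46000 = 0.7391; (46000−27000)/46000 = 0.4130; (46000−30000)/46000 = 0.3478.
Squared: 0.5789; 0.5463; 0.1706; 0.1210.
Sum = 1.416824; P₂ = 1.416824 / 6 = 0.2361.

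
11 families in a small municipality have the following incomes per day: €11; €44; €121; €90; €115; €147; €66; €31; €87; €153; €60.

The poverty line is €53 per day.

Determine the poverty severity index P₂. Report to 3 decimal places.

Below the line: €11, €31, €44 (q = 3 of N = 11).
Shortfall ratios: (53−11)/53 = 0.7925; (53−31)/53 = 0.4151; (53−44)/53 = 0.1698.
Squared: 0.6280; 0.1723; 0.0288.
Sum = 0.829121; P₂ = 0.829121 / 11 = 0.075.

0.075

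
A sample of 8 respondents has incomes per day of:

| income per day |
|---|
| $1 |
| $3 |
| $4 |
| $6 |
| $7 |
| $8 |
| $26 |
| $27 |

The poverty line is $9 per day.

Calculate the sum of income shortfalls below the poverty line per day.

$25

Below the line: $1, $3, $4, $6, $7, $8 (q = 6 of N = 8).
Individual gaps: 9−1 = 8; 9−3 = 6; 9−4 = 5; 9−6 = 3; 9−7 = 2; 9−8 = 1.
Aggregate gap = $25.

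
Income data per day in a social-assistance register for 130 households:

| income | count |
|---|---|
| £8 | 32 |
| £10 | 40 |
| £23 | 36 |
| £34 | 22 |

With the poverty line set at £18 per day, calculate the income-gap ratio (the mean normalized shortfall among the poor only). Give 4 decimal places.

0.4938

Below z: 32×£8, 40×£10 (q = 72 of N = 130).
Relative gaps: 0.5556 (×32), 0.4444 (×40); sum = 35.555556.
The income-gap ratio divides by q (the poor only): 35.555556 / 72 = 0.4938.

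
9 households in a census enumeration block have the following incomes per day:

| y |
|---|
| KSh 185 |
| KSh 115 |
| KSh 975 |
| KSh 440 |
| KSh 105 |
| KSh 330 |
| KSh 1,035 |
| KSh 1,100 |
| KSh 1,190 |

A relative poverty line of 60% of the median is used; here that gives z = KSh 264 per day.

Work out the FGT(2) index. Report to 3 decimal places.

Incomes under z: KSh 105, KSh 115, KSh 185 (q = 3 of N = 9).
Relative gaps: (264−105)/264 = 0.6023; (264−115)/264 = 0.5644; (264−185)/264 = 0.2992.
Squared: 0.3627; 0.3185; 0.0895.
Sum = 0.770819; P₂ = 0.770819 / 9 = 0.086.

0.086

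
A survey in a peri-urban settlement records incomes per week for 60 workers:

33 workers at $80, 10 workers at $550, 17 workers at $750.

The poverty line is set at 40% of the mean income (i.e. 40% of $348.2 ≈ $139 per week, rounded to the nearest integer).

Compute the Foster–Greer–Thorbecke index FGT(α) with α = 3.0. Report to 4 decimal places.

0.0421

Below the line: 33×$80 (q = 33 of N = 60).
Relative gaps: (139−80)/139 = 0.4245 (×33).
Raised to α = 3.0: 0.07647 (×33).
Sum = 2.523629; FGT(3.0) = 2.523629 / 60 = 0.0421.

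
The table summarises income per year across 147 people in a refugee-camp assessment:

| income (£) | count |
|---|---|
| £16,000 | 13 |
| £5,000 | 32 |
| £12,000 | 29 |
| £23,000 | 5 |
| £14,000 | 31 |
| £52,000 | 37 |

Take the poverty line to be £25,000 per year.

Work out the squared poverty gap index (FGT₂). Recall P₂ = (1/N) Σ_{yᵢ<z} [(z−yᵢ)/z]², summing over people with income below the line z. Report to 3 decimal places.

Incomes under z: 32×£5,000, 29×£12,000, 31×£14,000, 13×£16,000, 5×£23,000 (q = 110 of N = 147).
Normalized shortfalls: (25000−5000)/25000 = 0.8000 (×32); (25000−12000)/25000 = 0.5200 (×29); (25000−14000)/25000 = 0.4400 (×31); (25000−16000)/25000 = 0.3600 (×13); (25000−23000)/25000 = 0.0800 (×5).
Squared: 0.6400 (×32); 0.2704 (×29); 0.1936 (×31); 0.1296 (×13); 0.0064 (×5).
Sum = 36.040000; P₂ = 36.040000 / 147 = 0.245.

0.245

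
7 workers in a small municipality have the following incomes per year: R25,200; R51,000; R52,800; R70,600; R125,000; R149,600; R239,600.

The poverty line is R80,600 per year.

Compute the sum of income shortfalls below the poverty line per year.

Poor units: R25,200, R51,000, R52,800, R70,600 (q = 4 of N = 7).
Individual gaps: 80600−25200 = 55400; 80600−51000 = 29600; 80600−52800 = 27800; 80600−70600 = 10000.
Aggregate gap = R122,800.

R122,800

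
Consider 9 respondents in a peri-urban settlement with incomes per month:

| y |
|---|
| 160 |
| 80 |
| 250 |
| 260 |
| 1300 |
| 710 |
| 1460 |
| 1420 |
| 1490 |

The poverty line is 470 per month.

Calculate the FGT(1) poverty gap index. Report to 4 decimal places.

Below the line: 80, 160, 250, 260 (q = 4 of N = 9).
Relative gaps: (470−80)/470 = 0.8298; (470−160)/470 = 0.6596; (470−250)/470 = 0.4681; (470−260)/470 = 0.4468.
Sum of shortfalls = 2.404255; P₁ averages over all N: 2.404255 / 9 = 0.2671.

0.2671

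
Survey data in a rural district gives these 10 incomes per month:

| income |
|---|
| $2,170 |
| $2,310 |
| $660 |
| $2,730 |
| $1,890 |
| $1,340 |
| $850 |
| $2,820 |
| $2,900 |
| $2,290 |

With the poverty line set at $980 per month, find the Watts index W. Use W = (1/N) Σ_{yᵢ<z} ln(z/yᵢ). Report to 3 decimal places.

0.054

Poor units: $660, $850 (q = 2 of N = 10).
Log gaps: ln(980/660) = 0.3953; ln(980/850) = 0.1423.
W = 0.537629 / 10 = 0.054.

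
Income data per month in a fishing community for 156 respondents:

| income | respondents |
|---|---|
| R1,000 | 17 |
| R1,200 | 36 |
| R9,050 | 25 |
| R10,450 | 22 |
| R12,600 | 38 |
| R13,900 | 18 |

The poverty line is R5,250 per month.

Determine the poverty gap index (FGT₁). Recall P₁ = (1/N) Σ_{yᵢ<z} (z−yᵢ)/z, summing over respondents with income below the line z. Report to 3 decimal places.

0.266

Incomes under z: 17×R1,000, 36×R1,200 (q = 53 of N = 156).
Normalized shortfalls: (5250−1000)/5250 = 0.8095 (×17); (5250−1200)/5250 = 0.7714 (×36).
Σ = 41.533333. Dividing by the full population N = 156 gives P₁ = 0.266.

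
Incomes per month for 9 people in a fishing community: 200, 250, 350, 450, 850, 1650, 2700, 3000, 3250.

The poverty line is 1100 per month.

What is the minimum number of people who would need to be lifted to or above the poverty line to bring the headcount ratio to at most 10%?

5

Currently q = 5 of N = 9 are below the line (H = 0.556).
A headcount ratio of at most 10% allows at most ⌊0.10 × 9⌋ = 0 poor people.
So at least 5 − 0 = 5 must be lifted.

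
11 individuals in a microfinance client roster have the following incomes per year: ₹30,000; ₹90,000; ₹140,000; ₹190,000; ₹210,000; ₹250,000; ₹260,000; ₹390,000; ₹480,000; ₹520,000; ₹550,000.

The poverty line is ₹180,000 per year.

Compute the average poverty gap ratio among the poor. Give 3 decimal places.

Below the line: ₹30,000, ₹90,000, ₹140,000 (q = 3 of N = 11).
Shortfall ratios (z−y)/z: 0.8333, 0.5000, 0.2222; sum = 1.555556.
The income-gap ratio divides by q (the poor only): 1.555556 / 3 = 0.519.

0.519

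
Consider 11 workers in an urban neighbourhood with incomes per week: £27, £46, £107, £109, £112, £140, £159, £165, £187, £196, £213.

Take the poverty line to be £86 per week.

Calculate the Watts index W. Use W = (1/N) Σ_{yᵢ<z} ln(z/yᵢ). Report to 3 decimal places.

0.162

Below the line: £27, £46 (q = 2 of N = 11).
Log gaps: ln(86/27) = 1.1585; ln(86/46) = 0.6257.
W = 1.784216 / 11 = 0.162.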